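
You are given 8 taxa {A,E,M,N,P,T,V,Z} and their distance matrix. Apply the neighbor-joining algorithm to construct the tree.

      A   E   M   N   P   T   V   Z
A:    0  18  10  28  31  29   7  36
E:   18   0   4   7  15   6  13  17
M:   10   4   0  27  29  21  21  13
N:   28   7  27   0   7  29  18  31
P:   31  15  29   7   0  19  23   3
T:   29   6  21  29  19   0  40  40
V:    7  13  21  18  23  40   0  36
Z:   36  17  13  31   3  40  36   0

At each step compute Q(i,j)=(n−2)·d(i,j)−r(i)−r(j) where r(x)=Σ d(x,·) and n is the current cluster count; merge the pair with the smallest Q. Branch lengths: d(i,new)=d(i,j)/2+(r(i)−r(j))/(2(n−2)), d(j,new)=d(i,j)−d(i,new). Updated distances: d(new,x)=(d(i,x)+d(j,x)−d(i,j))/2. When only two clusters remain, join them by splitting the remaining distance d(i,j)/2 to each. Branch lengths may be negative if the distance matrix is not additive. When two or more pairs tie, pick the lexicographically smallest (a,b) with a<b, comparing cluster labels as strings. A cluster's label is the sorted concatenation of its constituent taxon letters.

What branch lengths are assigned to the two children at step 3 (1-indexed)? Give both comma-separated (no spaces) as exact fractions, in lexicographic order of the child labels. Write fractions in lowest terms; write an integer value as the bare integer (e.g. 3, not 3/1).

131/16,61/16

step 1: merge (P,Z) at d=3, Q=-285; branch lengths P→-31/12, Z→67/12; new cluster PZ
  updated: d(A,PZ)=32, d(E,PZ)=29/2, d(M,PZ)=39/2, d(N,PZ)=35/2, d(PZ,T)=28, d(PZ,V)=28
step 2: merge (A,V) at d=7, Q=-216; branch lengths A→16/5, V→19/5; new cluster AV
  updated: d(AV,E)=12, d(AV,M)=12, d(AV,N)=39/2, d(AV,PZ)=53/2, d(AV,T)=31
step 3: merge (AV,M) at d=12, Q=-273/2; branch lengths AV→131/16, M→61/16; new cluster AMV
  updated: d(AMV,E)=2, d(AMV,N)=69/4, d(AMV,PZ)=17, d(AMV,T)=20
step 4: merge (N,PZ) at d=35/2, Q=-381/4; branch lengths N→185/24, PZ→235/24; new cluster NPZ
  updated: d(AMV,NPZ)=67/8, d(E,NPZ)=2, d(NPZ,T)=79/4
step 5: merge (AMV,NPZ) at d=67/8, Q=-175/4; branch lengths AMV→17/4, NPZ→33/8; new cluster AMNPVZ
  updated: d(AMNPVZ,E)=-35/16, d(AMNPVZ,T)=251/16
step 6: merge (AMNPVZ,E) at d=-35/16, Q=-39/2; branch lengths AMNPVZ→15/4, E→-95/16; new cluster AEMNPVZ
  updated: d(AEMNPVZ,T)=191/16
step 7: merge (AEMNPVZ,T) at d=191/16; branch lengths AEMNPVZ→191/32, T→191/32; new cluster AEMNPTVZ
final tree: (((((A:16/5,V:19/5):131/16,M:61/16):17/4,(N:185/24,(P:-31/12,Z:67/12):235/24):33/8):15/4,E:-95/16):191/32,T:191/32)
total length: 461/8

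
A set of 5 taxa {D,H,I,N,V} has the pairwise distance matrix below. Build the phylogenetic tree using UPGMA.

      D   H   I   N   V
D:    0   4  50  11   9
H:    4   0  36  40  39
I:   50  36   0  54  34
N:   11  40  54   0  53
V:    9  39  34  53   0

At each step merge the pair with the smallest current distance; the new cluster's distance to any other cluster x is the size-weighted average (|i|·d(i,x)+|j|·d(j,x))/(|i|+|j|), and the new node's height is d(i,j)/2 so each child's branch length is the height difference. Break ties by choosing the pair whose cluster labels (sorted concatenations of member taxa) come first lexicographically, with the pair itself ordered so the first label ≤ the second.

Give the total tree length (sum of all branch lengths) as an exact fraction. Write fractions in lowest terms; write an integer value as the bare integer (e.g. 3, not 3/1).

1. join D+H (d=4) ⇒ DH; edges |D|=2, |H|=2
  updated: d(DH,I)=43, d(DH,N)=51/2, d(DH,V)=24
2. join DH+V (d=24) ⇒ DHV; edges |DH|=10, |V|=12
  updated: d(DHV,I)=40, d(DHV,N)=104/3
3. join DHV+N (d=104/3) ⇒ DHNV; edges |DHV|=16/3, |N|=52/3
  updated: d(DHNV,I)=87/2
4. join DHNV+I (d=87/2) ⇒ DHINV; edges |DHNV|=53/12, |I|=87/4
final tree: ((((D:2,H:2):10,V:12):16/3,N:52/3):53/12,I:87/4)
total length: 449/6

449/6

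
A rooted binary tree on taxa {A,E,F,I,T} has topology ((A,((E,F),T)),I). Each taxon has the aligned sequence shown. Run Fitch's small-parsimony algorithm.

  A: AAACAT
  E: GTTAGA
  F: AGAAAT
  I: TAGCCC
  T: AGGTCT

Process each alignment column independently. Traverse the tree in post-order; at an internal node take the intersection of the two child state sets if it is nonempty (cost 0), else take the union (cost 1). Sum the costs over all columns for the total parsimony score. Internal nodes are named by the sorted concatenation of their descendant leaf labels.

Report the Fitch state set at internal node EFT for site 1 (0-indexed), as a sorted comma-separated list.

G

EF@0: {G} ∪ {A} = {A,G} (union, +1)
EFT@0: {A,G} ∩ {A} = {A} (intersection, +0)
AEFT@0: {A} ∩ {A} = {A} (intersection, +0)
AEFIT@0: {A} ∪ {T} = {A,T} (union, +1)
EF@1: {T} ∪ {G} = {G,T} (union, +1)
EFT@1: {G,T} ∩ {G} = {G} (intersection, +0)
AEFT@1: {A} ∪ {G} = {A,G} (union, +1)
AEFIT@1: {A,G} ∩ {A} = {A} (intersection, +0)
EF@2: {T} ∪ {A} = {A,T} (union, +1)
EFT@2: {A,T} ∪ {G} = {A,G,T} (union, +1)
AEFT@2: {A} ∩ {A,G,T} = {A} (intersection, +0)
AEFIT@2: {A} ∪ {G} = {A,G} (union, +1)
EF@3: {A} ∩ {A} = {A} (intersection, +0)
EFT@3: {A} ∪ {T} = {A,T} (union, +1)
AEFT@3: {C} ∪ {A,T} = {A,C,T} (union, +1)
AEFIT@3: {A,C,T} ∩ {C} = {C} (intersection, +0)
EF@4: {G} ∪ {A} = {A,G} (union, +1)
EFT@4: {A,G} ∪ {C} = {A,C,G} (union, +1)
AEFT@4: {A} ∩ {A,C,G} = {A} (intersection, +0)
AEFIT@4: {A} ∪ {C} = {A,C} (union, +1)
EF@5: {A} ∪ {T} = {A,T} (union, +1)
EFT@5: {A,T} ∩ {T} = {T} (intersection, +0)
AEFT@5: {T} ∩ {T} = {T} (intersection, +0)
AEFIT@5: {T} ∪ {C} = {C,T} (union, +1)
per-site changes: [2, 2, 3, 2, 3, 2]; total = 14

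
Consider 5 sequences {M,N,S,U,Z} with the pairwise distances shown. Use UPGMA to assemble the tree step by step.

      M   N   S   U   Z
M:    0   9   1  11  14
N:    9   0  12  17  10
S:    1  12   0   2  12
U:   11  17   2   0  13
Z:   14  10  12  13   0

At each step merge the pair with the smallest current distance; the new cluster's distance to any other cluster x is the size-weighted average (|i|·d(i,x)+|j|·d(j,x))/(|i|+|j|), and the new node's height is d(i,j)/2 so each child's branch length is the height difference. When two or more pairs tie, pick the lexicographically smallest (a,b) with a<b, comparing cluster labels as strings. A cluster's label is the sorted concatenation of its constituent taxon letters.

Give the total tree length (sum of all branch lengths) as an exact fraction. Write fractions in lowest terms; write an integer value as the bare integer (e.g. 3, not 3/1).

259/12

step 1: merge (M,S) at d=1; branch lengths M→1/2, S→1/2; new cluster MS
  updated: d(MS,N)=21/2, d(MS,U)=13/2, d(MS,Z)=13
step 2: merge (MS,U) at d=13/2; branch lengths MS→11/4, U→13/4; new cluster MSU
  updated: d(MSU,N)=38/3, d(MSU,Z)=13
step 3: merge (N,Z) at d=10; branch lengths N→5, Z→5; new cluster NZ
  updated: d(MSU,NZ)=77/6
step 4: merge (MSU,NZ) at d=77/6; branch lengths MSU→19/6, NZ→17/12; new cluster MNSUZ
final tree: (((M:1/2,S:1/2):11/4,U:13/4):19/6,(N:5,Z:5):17/12)
total length: 259/12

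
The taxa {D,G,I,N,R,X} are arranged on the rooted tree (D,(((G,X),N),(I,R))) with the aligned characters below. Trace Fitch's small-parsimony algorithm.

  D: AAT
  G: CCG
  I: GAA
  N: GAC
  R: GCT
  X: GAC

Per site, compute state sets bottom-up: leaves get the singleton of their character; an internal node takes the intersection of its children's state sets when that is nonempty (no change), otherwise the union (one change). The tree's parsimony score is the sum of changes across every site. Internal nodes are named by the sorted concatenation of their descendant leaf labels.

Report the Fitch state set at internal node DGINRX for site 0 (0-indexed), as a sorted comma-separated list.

A,G

[col 0] GX: children G:{C}, X:{G} ∪→ {C,G}; cost 1
[col 0] GNX: children GX:{C,G}, N:{G} ∩→ {G}; cost 0
[col 0] IR: children I:{G}, R:{G} ∩→ {G}; cost 0
[col 0] GINRX: children GNX:{G}, IR:{G} ∩→ {G}; cost 0
[col 0] DGINRX: children D:{A}, GINRX:{G} ∪→ {A,G}; cost 1
[col 1] GX: children G:{C}, X:{A} ∪→ {A,C}; cost 1
[col 1] GNX: children GX:{A,C}, N:{A} ∩→ {A}; cost 0
[col 1] IR: children I:{A}, R:{C} ∪→ {A,C}; cost 1
[col 1] GINRX: children GNX:{A}, IR:{A,C} ∩→ {A}; cost 0
[col 1] DGINRX: children D:{A}, GINRX:{A} ∩→ {A}; cost 0
[col 2] GX: children G:{G}, X:{C} ∪→ {C,G}; cost 1
[col 2] GNX: children GX:{C,G}, N:{C} ∩→ {C}; cost 0
[col 2] IR: children I:{A}, R:{T} ∪→ {A,T}; cost 1
[col 2] GINRX: children GNX:{C}, IR:{A,T} ∪→ {A,C,T}; cost 1
[col 2] DGINRX: children D:{T}, GINRX:{A,C,T} ∩→ {T}; cost 0
per-site changes: [2, 2, 3]; total = 7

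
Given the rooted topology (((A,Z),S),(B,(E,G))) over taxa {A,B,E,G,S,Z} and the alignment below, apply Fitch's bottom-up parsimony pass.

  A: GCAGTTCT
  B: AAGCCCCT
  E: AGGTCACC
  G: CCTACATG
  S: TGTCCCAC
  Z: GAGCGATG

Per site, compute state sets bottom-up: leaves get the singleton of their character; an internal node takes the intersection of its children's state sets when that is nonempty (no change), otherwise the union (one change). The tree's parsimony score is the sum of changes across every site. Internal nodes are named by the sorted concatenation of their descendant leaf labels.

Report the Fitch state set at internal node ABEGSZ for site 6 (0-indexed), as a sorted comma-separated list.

C

AZ@0: {G} ∩ {G} = {G} (intersection, +0)
ASZ@0: {G} ∪ {T} = {G,T} (union, +1)
EG@0: {A} ∪ {C} = {A,C} (union, +1)
BEG@0: {A} ∩ {A,C} = {A} (intersection, +0)
ABEGSZ@0: {G,T} ∪ {A} = {A,G,T} (union, +1)
AZ@1: {C} ∪ {A} = {A,C} (union, +1)
ASZ@1: {A,C} ∪ {G} = {A,C,G} (union, +1)
EG@1: {G} ∪ {C} = {C,G} (union, +1)
BEG@1: {A} ∪ {C,G} = {A,C,G} (union, +1)
ABEGSZ@1: {A,C,G} ∩ {A,C,G} = {A,C,G} (intersection, +0)
AZ@2: {A} ∪ {G} = {A,G} (union, +1)
ASZ@2: {A,G} ∪ {T} = {A,G,T} (union, +1)
EG@2: {G} ∪ {T} = {G,T} (union, +1)
BEG@2: {G} ∩ {G,T} = {G} (intersection, +0)
ABEGSZ@2: {A,G,T} ∩ {G} = {G} (intersection, +0)
AZ@3: {G} ∪ {C} = {C,G} (union, +1)
ASZ@3: {C,G} ∩ {C} = {C} (intersection, +0)
EG@3: {T} ∪ {A} = {A,T} (union, +1)
BEG@3: {C} ∪ {A,T} = {A,C,T} (union, +1)
ABEGSZ@3: {C} ∩ {A,C,T} = {C} (intersection, +0)
AZ@4: {T} ∪ {G} = {G,T} (union, +1)
ASZ@4: {G,T} ∪ {C} = {C,G,T} (union, +1)
EG@4: {C} ∩ {C} = {C} (intersection, +0)
BEG@4: {C} ∩ {C} = {C} (intersection, +0)
ABEGSZ@4: {C,G,T} ∩ {C} = {C} (intersection, +0)
AZ@5: {T} ∪ {A} = {A,T} (union, +1)
ASZ@5: {A,T} ∪ {C} = {A,C,T} (union, +1)
EG@5: {A} ∩ {A} = {A} (intersection, +0)
BEG@5: {C} ∪ {A} = {A,C} (union, +1)
ABEGSZ@5: {A,C,T} ∩ {A,C} = {A,C} (intersection, +0)
AZ@6: {C} ∪ {T} = {C,T} (union, +1)
ASZ@6: {C,T} ∪ {A} = {A,C,T} (union, +1)
EG@6: {C} ∪ {T} = {C,T} (union, +1)
BEG@6: {C} ∩ {C,T} = {C} (intersection, +0)
ABEGSZ@6: {A,C,T} ∩ {C} = {C} (intersection, +0)
AZ@7: {T} ∪ {G} = {G,T} (union, +1)
ASZ@7: {G,T} ∪ {C} = {C,G,T} (union, +1)
EG@7: {C} ∪ {G} = {C,G} (union, +1)
BEG@7: {T} ∪ {C,G} = {C,G,T} (union, +1)
ABEGSZ@7: {C,G,T} ∩ {C,G,T} = {C,G,T} (intersection, +0)
per-site changes: [3, 4, 3, 3, 2, 3, 3, 4]; total = 25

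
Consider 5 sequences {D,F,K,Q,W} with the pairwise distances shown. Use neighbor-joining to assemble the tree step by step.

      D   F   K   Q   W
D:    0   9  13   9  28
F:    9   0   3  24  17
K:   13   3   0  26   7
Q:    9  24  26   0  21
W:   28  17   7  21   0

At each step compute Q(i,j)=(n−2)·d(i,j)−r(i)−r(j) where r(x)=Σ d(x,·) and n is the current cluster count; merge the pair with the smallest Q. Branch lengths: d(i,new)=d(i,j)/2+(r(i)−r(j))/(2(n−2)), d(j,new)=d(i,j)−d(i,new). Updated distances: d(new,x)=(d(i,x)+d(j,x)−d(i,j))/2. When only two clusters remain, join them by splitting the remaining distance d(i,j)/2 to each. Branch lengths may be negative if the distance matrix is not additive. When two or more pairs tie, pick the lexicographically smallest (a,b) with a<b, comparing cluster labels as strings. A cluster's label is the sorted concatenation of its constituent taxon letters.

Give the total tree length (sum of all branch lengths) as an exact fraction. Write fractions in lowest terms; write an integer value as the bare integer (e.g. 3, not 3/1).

step 1: merge (D,Q) at d=9, Q=-112; branch lengths D→1, Q→8; new cluster DQ
  updated: d(DQ,F)=12, d(DQ,K)=15, d(DQ,W)=20
step 2: merge (DQ,F) at d=12, Q=-55; branch lengths DQ→39/4, F→9/4; new cluster DFQ
  updated: d(DFQ,K)=3, d(DFQ,W)=25/2
step 3: merge (DFQ,K) at d=3, Q=-45/2; branch lengths DFQ→17/4, K→-5/4; new cluster DFKQ
  updated: d(DFKQ,W)=33/4
step 4: merge (DFKQ,W) at d=33/4; branch lengths DFKQ→33/8, W→33/8; new cluster DFKQW
final tree: ((((D:1,Q:8):39/4,F:9/4):17/4,K:-5/4):33/8,W:33/8)
total length: 129/4

129/4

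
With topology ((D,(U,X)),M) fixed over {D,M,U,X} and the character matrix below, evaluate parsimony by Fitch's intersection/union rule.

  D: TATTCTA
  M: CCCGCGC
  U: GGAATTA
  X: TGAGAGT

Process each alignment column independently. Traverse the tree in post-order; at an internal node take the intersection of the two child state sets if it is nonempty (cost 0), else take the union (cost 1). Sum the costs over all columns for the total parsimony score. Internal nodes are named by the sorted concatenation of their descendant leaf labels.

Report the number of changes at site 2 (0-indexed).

2

site 0, node UX: U={G} ∪ X={T} → {G,T} (+1)
site 0, node DUX: D={T} ∩ UX={G,T} → {T} (+0)
site 0, node DMUX: DUX={T} ∪ M={C} → {C,T} (+1)
site 1, node UX: U={G} ∩ X={G} → {G} (+0)
site 1, node DUX: D={A} ∪ UX={G} → {A,G} (+1)
site 1, node DMUX: DUX={A,G} ∪ M={C} → {A,C,G} (+1)
site 2, node UX: U={A} ∩ X={A} → {A} (+0)
site 2, node DUX: D={T} ∪ UX={A} → {A,T} (+1)
site 2, node DMUX: DUX={A,T} ∪ M={C} → {A,C,T} (+1)
site 3, node UX: U={A} ∪ X={G} → {A,G} (+1)
site 3, node DUX: D={T} ∪ UX={A,G} → {A,G,T} (+1)
site 3, node DMUX: DUX={A,G,T} ∩ M={G} → {G} (+0)
site 4, node UX: U={T} ∪ X={A} → {A,T} (+1)
site 4, node DUX: D={C} ∪ UX={A,T} → {A,C,T} (+1)
site 4, node DMUX: DUX={A,C,T} ∩ M={C} → {C} (+0)
site 5, node UX: U={T} ∪ X={G} → {G,T} (+1)
site 5, node DUX: D={T} ∩ UX={G,T} → {T} (+0)
site 5, node DMUX: DUX={T} ∪ M={G} → {G,T} (+1)
site 6, node UX: U={A} ∪ X={T} → {A,T} (+1)
site 6, node DUX: D={A} ∩ UX={A,T} → {A} (+0)
site 6, node DMUX: DUX={A} ∪ M={C} → {A,C} (+1)
per-site changes: [2, 2, 2, 2, 2, 2, 2]; total = 14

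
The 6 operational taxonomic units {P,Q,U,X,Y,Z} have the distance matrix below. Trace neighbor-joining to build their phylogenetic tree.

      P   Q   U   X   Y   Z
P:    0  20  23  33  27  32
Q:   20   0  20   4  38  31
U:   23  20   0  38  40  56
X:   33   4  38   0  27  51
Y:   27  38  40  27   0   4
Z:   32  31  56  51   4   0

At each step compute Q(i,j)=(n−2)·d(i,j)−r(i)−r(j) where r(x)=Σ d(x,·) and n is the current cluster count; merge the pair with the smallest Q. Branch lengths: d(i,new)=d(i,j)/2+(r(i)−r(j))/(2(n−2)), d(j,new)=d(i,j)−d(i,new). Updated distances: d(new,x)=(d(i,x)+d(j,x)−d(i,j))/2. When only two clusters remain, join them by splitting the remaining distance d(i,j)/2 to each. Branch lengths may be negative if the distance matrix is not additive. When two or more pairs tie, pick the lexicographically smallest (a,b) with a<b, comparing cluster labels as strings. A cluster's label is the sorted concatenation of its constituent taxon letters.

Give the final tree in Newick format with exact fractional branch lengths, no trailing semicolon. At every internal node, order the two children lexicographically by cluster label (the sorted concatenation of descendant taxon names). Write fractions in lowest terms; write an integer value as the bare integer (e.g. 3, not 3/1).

1. join Y+Z (d=4, Q=-294) ⇒ YZ; edges |Y|=-11/4, |Z|=27/4
  updated: d(P,YZ)=55/2, d(Q,YZ)=65/2, d(U,YZ)=46, d(X,YZ)=37
2. join Q+X (d=4, Q=-353/2) ⇒ QX; edges |Q|=-47/12, |X|=95/12
  updated: d(P,QX)=49/2, d(QX,U)=27, d(QX,YZ)=131/4
3. join P+YZ (d=55/2, Q=-505/4) ⇒ PYZ; edges |P|=95/16, |YZ|=345/16
  updated: d(PYZ,QX)=119/8, d(PYZ,U)=83/4
4. join PYZ+QX (d=119/8, Q=-501/8) ⇒ PQXYZ; edges |PYZ|=69/16, |QX|=169/16
  updated: d(PQXYZ,U)=263/16
5. join PQXYZ+U (d=263/16) ⇒ PQUXYZ; edges |PQXYZ|=263/32, |U|=263/32
final tree: (((P:95/16,(Y:-11/4,Z:27/4):345/16):69/16,(Q:-47/12,X:95/12):169/16):263/32,U:263/32)
total length: 1069/16

(((P:95/16,(Y:-11/4,Z:27/4):345/16):69/16,(Q:-47/12,X:95/12):169/16):263/32,U:263/32)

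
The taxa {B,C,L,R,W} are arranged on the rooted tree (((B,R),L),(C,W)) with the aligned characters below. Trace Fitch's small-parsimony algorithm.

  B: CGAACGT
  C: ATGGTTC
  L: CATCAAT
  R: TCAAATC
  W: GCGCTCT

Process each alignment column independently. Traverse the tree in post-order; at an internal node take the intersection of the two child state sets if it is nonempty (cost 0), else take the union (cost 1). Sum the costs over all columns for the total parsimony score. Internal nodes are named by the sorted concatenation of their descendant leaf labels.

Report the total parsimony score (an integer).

site 0, node BR: B={C} ∪ R={T} → {C,T} (+1)
site 0, node BLR: BR={C,T} ∩ L={C} → {C} (+0)
site 0, node CW: C={A} ∪ W={G} → {A,G} (+1)
site 0, node BCLRW: BLR={C} ∪ CW={A,G} → {A,C,G} (+1)
site 1, node BR: B={G} ∪ R={C} → {C,G} (+1)
site 1, node BLR: BR={C,G} ∪ L={A} → {A,C,G} (+1)
site 1, node CW: C={T} ∪ W={C} → {C,T} (+1)
site 1, node BCLRW: BLR={A,C,G} ∩ CW={C,T} → {C} (+0)
site 2, node BR: B={A} ∩ R={A} → {A} (+0)
site 2, node BLR: BR={A} ∪ L={T} → {A,T} (+1)
site 2, node CW: C={G} ∩ W={G} → {G} (+0)
site 2, node BCLRW: BLR={A,T} ∪ CW={G} → {A,G,T} (+1)
site 3, node BR: B={A} ∩ R={A} → {A} (+0)
site 3, node BLR: BR={A} ∪ L={C} → {A,C} (+1)
site 3, node CW: C={G} ∪ W={C} → {C,G} (+1)
site 3, node BCLRW: BLR={A,C} ∩ CW={C,G} → {C} (+0)
site 4, node BR: B={C} ∪ R={A} → {A,C} (+1)
site 4, node BLR: BR={A,C} ∩ L={A} → {A} (+0)
site 4, node CW: C={T} ∩ W={T} → {T} (+0)
site 4, node BCLRW: BLR={A} ∪ CW={T} → {A,T} (+1)
site 5, node BR: B={G} ∪ R={T} → {G,T} (+1)
site 5, node BLR: BR={G,T} ∪ L={A} → {A,G,T} (+1)
site 5, node CW: C={T} ∪ W={C} → {C,T} (+1)
site 5, node BCLRW: BLR={A,G,T} ∩ CW={C,T} → {T} (+0)
site 6, node BR: B={T} ∪ R={C} → {C,T} (+1)
site 6, node BLR: BR={C,T} ∩ L={T} → {T} (+0)
site 6, node CW: C={C} ∪ W={T} → {C,T} (+1)
site 6, node BCLRW: BLR={T} ∩ CW={C,T} → {T} (+0)
per-site changes: [3, 3, 2, 2, 2, 3, 2]; total = 17

17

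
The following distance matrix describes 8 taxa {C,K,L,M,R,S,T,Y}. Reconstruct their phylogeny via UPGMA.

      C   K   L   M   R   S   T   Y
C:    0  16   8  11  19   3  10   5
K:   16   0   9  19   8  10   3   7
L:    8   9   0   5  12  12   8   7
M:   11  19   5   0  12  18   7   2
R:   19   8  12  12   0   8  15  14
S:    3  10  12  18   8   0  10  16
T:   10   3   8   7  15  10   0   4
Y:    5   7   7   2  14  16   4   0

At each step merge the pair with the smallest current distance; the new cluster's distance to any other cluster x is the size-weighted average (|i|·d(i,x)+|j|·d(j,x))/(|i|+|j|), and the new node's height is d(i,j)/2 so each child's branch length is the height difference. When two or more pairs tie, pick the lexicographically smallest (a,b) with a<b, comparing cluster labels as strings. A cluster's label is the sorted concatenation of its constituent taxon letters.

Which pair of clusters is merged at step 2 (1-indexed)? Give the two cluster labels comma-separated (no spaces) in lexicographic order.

iteration 1: select M,Y (d=2); attach at lengths (1, 1); label the merged cluster MY
  updated: d(C,MY)=8, d(K,MY)=13, d(L,MY)=6, d(MY,R)=13, d(MY,S)=17, d(MY,T)=11/2
iteration 2: select C,S (d=3); attach at lengths (3/2, 3/2); label the merged cluster CS
  updated: d(CS,K)=13, d(CS,L)=10, d(CS,MY)=25/2, d(CS,R)=27/2, d(CS,T)=10
iteration 3: select K,T (d=3); attach at lengths (3/2, 3/2); label the merged cluster KT
  updated: d(CS,KT)=23/2, d(KT,L)=17/2, d(KT,MY)=37/4, d(KT,R)=23/2
iteration 4: select L,MY (d=6); attach at lengths (3, 2); label the merged cluster LMY
  updated: d(CS,LMY)=35/3, d(KT,LMY)=9, d(LMY,R)=38/3
iteration 5: select KT,LMY (d=9); attach at lengths (3, 3/2); label the merged cluster KLMTY
  updated: d(CS,KLMTY)=58/5, d(KLMTY,R)=61/5
iteration 6: select CS,KLMTY (d=58/5); attach at lengths (43/10, 13/10); label the merged cluster CKLMSTY
  updated: d(CKLMSTY,R)=88/7
iteration 7: select CKLMSTY,R (d=88/7); attach at lengths (17/35, 44/7); label the merged cluster CKLMRSTY
final tree: (((C:3/2,S:3/2):43/10,((K:3/2,T:3/2):3,(L:3,(M:1,Y:1):2):3/2):13/10):17/35,R:44/7)
total length: 2091/70

C,S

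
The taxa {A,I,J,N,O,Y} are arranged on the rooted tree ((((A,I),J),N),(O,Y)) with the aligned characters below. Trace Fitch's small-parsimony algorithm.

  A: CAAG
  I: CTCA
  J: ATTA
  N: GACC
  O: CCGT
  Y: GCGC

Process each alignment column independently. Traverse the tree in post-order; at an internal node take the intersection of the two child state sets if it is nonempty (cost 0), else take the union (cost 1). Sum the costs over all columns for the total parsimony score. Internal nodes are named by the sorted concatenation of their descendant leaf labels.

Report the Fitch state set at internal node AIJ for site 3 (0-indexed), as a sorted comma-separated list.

[col 0] AI: children A:{C}, I:{C} ∩→ {C}; cost 0
[col 0] AIJ: children AI:{C}, J:{A} ∪→ {A,C}; cost 1
[col 0] AIJN: children AIJ:{A,C}, N:{G} ∪→ {A,C,G}; cost 1
[col 0] OY: children O:{C}, Y:{G} ∪→ {C,G}; cost 1
[col 0] AIJNOY: children AIJN:{A,C,G}, OY:{C,G} ∩→ {C,G}; cost 0
[col 1] AI: children A:{A}, I:{T} ∪→ {A,T}; cost 1
[col 1] AIJ: children AI:{A,T}, J:{T} ∩→ {T}; cost 0
[col 1] AIJN: children AIJ:{T}, N:{A} ∪→ {A,T}; cost 1
[col 1] OY: children O:{C}, Y:{C} ∩→ {C}; cost 0
[col 1] AIJNOY: children AIJN:{A,T}, OY:{C} ∪→ {A,C,T}; cost 1
[col 2] AI: children A:{A}, I:{C} ∪→ {A,C}; cost 1
[col 2] AIJ: children AI:{A,C}, J:{T} ∪→ {A,C,T}; cost 1
[col 2] AIJN: children AIJ:{A,C,T}, N:{C} ∩→ {C}; cost 0
[col 2] OY: children O:{G}, Y:{G} ∩→ {G}; cost 0
[col 2] AIJNOY: children AIJN:{C}, OY:{G} ∪→ {C,G}; cost 1
[col 3] AI: children A:{G}, I:{A} ∪→ {A,G}; cost 1
[col 3] AIJ: children AI:{A,G}, J:{A} ∩→ {A}; cost 0
[col 3] AIJN: children AIJ:{A}, N:{C} ∪→ {A,C}; cost 1
[col 3] OY: children O:{T}, Y:{C} ∪→ {C,T}; cost 1
[col 3] AIJNOY: children AIJN:{A,C}, OY:{C,T} ∩→ {C}; cost 0
per-site changes: [3, 3, 3, 3]; total = 12

A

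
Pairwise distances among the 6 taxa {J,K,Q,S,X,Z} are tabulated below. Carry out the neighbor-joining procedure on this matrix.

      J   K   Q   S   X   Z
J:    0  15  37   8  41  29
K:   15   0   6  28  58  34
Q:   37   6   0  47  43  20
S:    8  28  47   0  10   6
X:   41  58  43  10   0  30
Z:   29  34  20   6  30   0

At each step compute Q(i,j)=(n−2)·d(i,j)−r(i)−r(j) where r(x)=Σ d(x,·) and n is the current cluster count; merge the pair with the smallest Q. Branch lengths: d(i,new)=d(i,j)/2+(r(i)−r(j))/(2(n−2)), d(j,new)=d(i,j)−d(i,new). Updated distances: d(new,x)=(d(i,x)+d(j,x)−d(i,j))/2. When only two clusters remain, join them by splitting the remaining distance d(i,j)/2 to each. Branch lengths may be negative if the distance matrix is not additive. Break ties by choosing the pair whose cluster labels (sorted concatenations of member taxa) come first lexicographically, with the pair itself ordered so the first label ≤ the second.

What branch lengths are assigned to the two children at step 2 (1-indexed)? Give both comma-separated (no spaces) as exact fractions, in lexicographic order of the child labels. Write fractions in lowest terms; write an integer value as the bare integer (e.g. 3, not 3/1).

41/6,97/6

1. join K+Q (d=6, Q=-270) ⇒ KQ; edges |K|=3/2, |Q|=9/2
  updated: d(J,KQ)=23, d(KQ,S)=69/2, d(KQ,X)=95/2, d(KQ,Z)=24
2. join J+KQ (d=23, Q=-161) ⇒ JKQ; edges |J|=41/6, |KQ|=97/6
  updated: d(JKQ,S)=39/4, d(JKQ,X)=131/4, d(JKQ,Z)=15
3. join JKQ+Z (d=15, Q=-157/2) ⇒ JKQZ; edges |JKQ|=73/8, |Z|=47/8
  updated: d(JKQZ,S)=3/8, d(JKQZ,X)=191/8
4. join JKQZ+S (d=3/8, Q=-137/4) ⇒ JKQSZ; edges |JKQZ|=57/8, |S|=-27/4
  updated: d(JKQSZ,X)=67/4
5. join JKQSZ+X (d=67/4) ⇒ JKQSXZ; edges |JKQSZ|=67/8, |X|=67/8
final tree: ((((J:41/6,(K:3/2,Q:9/2):97/6):73/8,Z:47/8):57/8,S:-27/4):67/8,X:67/8)
total length: 489/8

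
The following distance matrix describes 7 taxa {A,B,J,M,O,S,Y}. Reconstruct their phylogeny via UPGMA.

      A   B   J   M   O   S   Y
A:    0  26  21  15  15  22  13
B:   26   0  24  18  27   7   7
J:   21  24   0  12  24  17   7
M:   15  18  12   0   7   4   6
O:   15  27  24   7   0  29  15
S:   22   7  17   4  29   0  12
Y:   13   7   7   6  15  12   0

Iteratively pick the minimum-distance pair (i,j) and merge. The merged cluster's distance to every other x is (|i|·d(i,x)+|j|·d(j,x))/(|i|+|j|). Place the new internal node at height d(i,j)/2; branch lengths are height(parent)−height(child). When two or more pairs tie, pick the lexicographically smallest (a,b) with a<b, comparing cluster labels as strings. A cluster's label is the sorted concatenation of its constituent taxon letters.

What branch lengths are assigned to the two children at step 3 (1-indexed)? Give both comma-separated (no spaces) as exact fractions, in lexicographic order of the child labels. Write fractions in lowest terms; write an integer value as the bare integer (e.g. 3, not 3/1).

1. join M+S (d=4) ⇒ MS; edges |M|=2, |S|=2
  updated: d(A,MS)=37/2, d(B,MS)=25/2, d(J,MS)=29/2, d(MS,O)=18, d(MS,Y)=9
2. join B+Y (d=7) ⇒ BY; edges |B|=7/2, |Y|=7/2
  updated: d(A,BY)=39/2, d(BY,J)=31/2, d(BY,MS)=43/4, d(BY,O)=21
3. join BY+MS (d=43/4) ⇒ BMSY; edges |BY|=15/8, |MS|=27/8
  updated: d(A,BMSY)=19, d(BMSY,J)=15, d(BMSY,O)=39/2
4. join A+O (d=15) ⇒ AO; edges |A|=15/2, |O|=15/2
  updated: d(AO,BMSY)=77/4, d(AO,J)=45/2
5. join BMSY+J (d=15) ⇒ BJMSY; edges |BMSY|=17/8, |J|=15/2
  updated: d(AO,BJMSY)=199/10
6. join AO+BJMSY (d=199/10) ⇒ ABJMOSY; edges |AO|=49/20, |BJMSY|=49/20
final tree: ((A:15/2,O:15/2):49/20,(((B:7/2,Y:7/2):15/8,(M:2,S:2):27/8):17/8,J:15/2):49/20)
total length: 1831/40

15/8,27/8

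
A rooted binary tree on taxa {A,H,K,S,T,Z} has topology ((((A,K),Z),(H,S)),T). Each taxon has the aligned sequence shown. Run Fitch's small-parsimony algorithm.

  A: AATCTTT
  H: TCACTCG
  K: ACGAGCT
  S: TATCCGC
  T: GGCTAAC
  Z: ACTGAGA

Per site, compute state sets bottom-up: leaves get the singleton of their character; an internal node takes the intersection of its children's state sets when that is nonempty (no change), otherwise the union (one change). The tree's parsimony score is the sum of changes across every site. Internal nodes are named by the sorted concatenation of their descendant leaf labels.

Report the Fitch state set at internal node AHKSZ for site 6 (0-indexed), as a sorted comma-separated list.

AK@0: {A} ∩ {A} = {A} (intersection, +0)
AKZ@0: {A} ∩ {A} = {A} (intersection, +0)
HS@0: {T} ∩ {T} = {T} (intersection, +0)
AHKSZ@0: {A} ∪ {T} = {A,T} (union, +1)
AHKSTZ@0: {A,T} ∪ {G} = {A,G,T} (union, +1)
AK@1: {A} ∪ {C} = {A,C} (union, +1)
AKZ@1: {A,C} ∩ {C} = {C} (intersection, +0)
HS@1: {C} ∪ {A} = {A,C} (union, +1)
AHKSZ@1: {C} ∩ {A,C} = {C} (intersection, +0)
AHKSTZ@1: {C} ∪ {G} = {C,G} (union, +1)
AK@2: {T} ∪ {G} = {G,T} (union, +1)
AKZ@2: {G,T} ∩ {T} = {T} (intersection, +0)
HS@2: {A} ∪ {T} = {A,T} (union, +1)
AHKSZ@2: {T} ∩ {A,T} = {T} (intersection, +0)
AHKSTZ@2: {T} ∪ {C} = {C,T} (union, +1)
AK@3: {C} ∪ {A} = {A,C} (union, +1)
AKZ@3: {A,C} ∪ {G} = {A,C,G} (union, +1)
HS@3: {C} ∩ {C} = {C} (intersection, +0)
AHKSZ@3: {A,C,G} ∩ {C} = {C} (intersection, +0)
AHKSTZ@3: {C} ∪ {T} = {C,T} (union, +1)
AK@4: {T} ∪ {G} = {G,T} (union, +1)
AKZ@4: {G,T} ∪ {A} = {A,G,T} (union, +1)
HS@4: {T} ∪ {C} = {C,T} (union, +1)
AHKSZ@4: {A,G,T} ∩ {C,T} = {T} (intersection, +0)
AHKSTZ@4: {T} ∪ {A} = {A,T} (union, +1)
AK@5: {T} ∪ {C} = {C,T} (union, +1)
AKZ@5: {C,T} ∪ {G} = {C,G,T} (union, +1)
HS@5: {C} ∪ {G} = {C,G} (union, +1)
AHKSZ@5: {C,G,T} ∩ {C,G} = {C,G} (intersection, +0)
AHKSTZ@5: {C,G} ∪ {A} = {A,C,G} (union, +1)
AK@6: {T} ∩ {T} = {T} (intersection, +0)
AKZ@6: {T} ∪ {A} = {A,T} (union, +1)
HS@6: {G} ∪ {C} = {C,G} (union, +1)
AHKSZ@6: {A,T} ∪ {C,G} = {A,C,G,T} (union, +1)
AHKSTZ@6: {A,C,G,T} ∩ {C} = {C} (intersection, +0)
per-site changes: [2, 3, 3, 3, 4, 4, 3]; total = 22

A,C,G,T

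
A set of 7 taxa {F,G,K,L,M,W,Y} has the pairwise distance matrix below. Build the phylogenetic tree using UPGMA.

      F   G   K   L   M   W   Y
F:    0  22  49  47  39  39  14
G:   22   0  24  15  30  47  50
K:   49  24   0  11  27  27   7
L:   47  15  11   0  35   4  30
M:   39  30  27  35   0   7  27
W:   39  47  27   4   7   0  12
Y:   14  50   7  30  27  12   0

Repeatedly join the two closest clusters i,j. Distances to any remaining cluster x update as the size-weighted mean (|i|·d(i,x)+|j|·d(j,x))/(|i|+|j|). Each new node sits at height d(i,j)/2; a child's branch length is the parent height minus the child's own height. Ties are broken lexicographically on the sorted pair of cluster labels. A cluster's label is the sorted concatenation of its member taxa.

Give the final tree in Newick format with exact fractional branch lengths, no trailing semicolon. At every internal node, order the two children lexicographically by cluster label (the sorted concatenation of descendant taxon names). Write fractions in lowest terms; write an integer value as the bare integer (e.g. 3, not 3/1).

((F:11,G:11):67/10,(((K:7/2,Y:7/2):13/2,(L:2,W:2):8):2,M:12):57/10)

step 1: merge (L,W) at d=4; branch lengths L→2, W→2; new cluster LW
  updated: d(F,LW)=43, d(G,LW)=31, d(K,LW)=19, d(LW,M)=21, d(LW,Y)=21
step 2: merge (K,Y) at d=7; branch lengths K→7/2, Y→7/2; new cluster KY
  updated: d(F,KY)=63/2, d(G,KY)=37, d(KY,LW)=20, d(KY,M)=27
step 3: merge (KY,LW) at d=20; branch lengths KY→13/2, LW→8; new cluster KLWY
  updated: d(F,KLWY)=149/4, d(G,KLWY)=34, d(KLWY,M)=24
step 4: merge (F,G) at d=22; branch lengths F→11, G→11; new cluster FG
  updated: d(FG,KLWY)=285/8, d(FG,M)=69/2
step 5: merge (KLWY,M) at d=24; branch lengths KLWY→2, M→12; new cluster KLMWY
  updated: d(FG,KLMWY)=177/5
step 6: merge (FG,KLMWY) at d=177/5; branch lengths FG→67/10, KLMWY→57/10; new cluster FGKLMWY
final tree: ((F:11,G:11):67/10,(((K:7/2,Y:7/2):13/2,(L:2,W:2):8):2,M:12):57/10)
total length: 739/10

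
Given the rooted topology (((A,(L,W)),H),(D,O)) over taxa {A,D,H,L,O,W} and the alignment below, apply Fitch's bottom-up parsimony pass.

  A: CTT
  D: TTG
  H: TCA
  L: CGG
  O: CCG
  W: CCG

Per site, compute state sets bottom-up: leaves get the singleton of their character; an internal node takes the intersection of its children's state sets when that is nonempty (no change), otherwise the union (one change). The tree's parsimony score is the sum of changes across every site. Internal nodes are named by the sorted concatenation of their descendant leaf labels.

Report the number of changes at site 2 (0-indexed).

[col 0] LW: children L:{C}, W:{C} ∩→ {C}; cost 0
[col 0] ALW: children A:{C}, LW:{C} ∩→ {C}; cost 0
[col 0] AHLW: children ALW:{C}, H:{T} ∪→ {C,T}; cost 1
[col 0] DO: children D:{T}, O:{C} ∪→ {C,T}; cost 1
[col 0] ADHLOW: children AHLW:{C,T}, DO:{C,T} ∩→ {C,T}; cost 0
[col 1] LW: children L:{G}, W:{C} ∪→ {C,G}; cost 1
[col 1] ALW: children A:{T}, LW:{C,G} ∪→ {C,G,T}; cost 1
[col 1] AHLW: children ALW:{C,G,T}, H:{C} ∩→ {C}; cost 0
[col 1] DO: children D:{T}, O:{C} ∪→ {C,T}; cost 1
[col 1] ADHLOW: children AHLW:{C}, DO:{C,T} ∩→ {C}; cost 0
[col 2] LW: children L:{G}, W:{G} ∩→ {G}; cost 0
[col 2] ALW: children A:{T}, LW:{G} ∪→ {G,T}; cost 1
[col 2] AHLW: children ALW:{G,T}, H:{A} ∪→ {A,G,T}; cost 1
[col 2] DO: children D:{G}, O:{G} ∩→ {G}; cost 0
[col 2] ADHLOW: children AHLW:{A,G,T}, DO:{G} ∩→ {G}; cost 0
per-site changes: [2, 3, 2]; total = 7

2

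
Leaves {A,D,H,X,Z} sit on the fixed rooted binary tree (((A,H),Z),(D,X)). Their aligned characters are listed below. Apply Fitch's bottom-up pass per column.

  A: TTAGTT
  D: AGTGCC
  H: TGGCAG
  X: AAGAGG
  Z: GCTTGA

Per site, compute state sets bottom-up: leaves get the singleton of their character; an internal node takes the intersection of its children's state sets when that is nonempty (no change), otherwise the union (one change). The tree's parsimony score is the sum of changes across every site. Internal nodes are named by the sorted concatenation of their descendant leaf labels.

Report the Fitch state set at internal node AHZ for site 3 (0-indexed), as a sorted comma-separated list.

C,G,T

site 0, node AH: A={T} ∩ H={T} → {T} (+0)
site 0, node AHZ: AH={T} ∪ Z={G} → {G,T} (+1)
site 0, node DX: D={A} ∩ X={A} → {A} (+0)
site 0, node ADHXZ: AHZ={G,T} ∪ DX={A} → {A,G,T} (+1)
site 1, node AH: A={T} ∪ H={G} → {G,T} (+1)
site 1, node AHZ: AH={G,T} ∪ Z={C} → {C,G,T} (+1)
site 1, node DX: D={G} ∪ X={A} → {A,G} (+1)
site 1, node ADHXZ: AHZ={C,G,T} ∩ DX={A,G} → {G} (+0)
site 2, node AH: A={A} ∪ H={G} → {A,G} (+1)
site 2, node AHZ: AH={A,G} ∪ Z={T} → {A,G,T} (+1)
site 2, node DX: D={T} ∪ X={G} → {G,T} (+1)
site 2, node ADHXZ: AHZ={A,G,T} ∩ DX={G,T} → {G,T} (+0)
site 3, node AH: A={G} ∪ H={C} → {C,G} (+1)
site 3, node AHZ: AH={C,G} ∪ Z={T} → {C,G,T} (+1)
site 3, node DX: D={G} ∪ X={A} → {A,G} (+1)
site 3, node ADHXZ: AHZ={C,G,T} ∩ DX={A,G} → {G} (+0)
site 4, node AH: A={T} ∪ H={A} → {A,T} (+1)
site 4, node AHZ: AH={A,T} ∪ Z={G} → {A,G,T} (+1)
site 4, node DX: D={C} ∪ X={G} → {C,G} (+1)
site 4, node ADHXZ: AHZ={A,G,T} ∩ DX={C,G} → {G} (+0)
site 5, node AH: A={T} ∪ H={G} → {G,T} (+1)
site 5, node AHZ: AH={G,T} ∪ Z={A} → {A,G,T} (+1)
site 5, node DX: D={C} ∪ X={G} → {C,G} (+1)
site 5, node ADHXZ: AHZ={A,G,T} ∩ DX={C,G} → {G} (+0)
per-site changes: [2, 3, 3, 3, 3, 3]; total = 17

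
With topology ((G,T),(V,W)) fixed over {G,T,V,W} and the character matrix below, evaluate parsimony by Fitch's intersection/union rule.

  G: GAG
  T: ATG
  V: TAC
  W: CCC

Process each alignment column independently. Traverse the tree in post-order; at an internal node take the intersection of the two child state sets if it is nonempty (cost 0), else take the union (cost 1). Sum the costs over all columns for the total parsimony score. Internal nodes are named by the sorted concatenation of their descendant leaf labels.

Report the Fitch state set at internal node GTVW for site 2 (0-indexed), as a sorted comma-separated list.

GT@0: {G} ∪ {A} = {A,G} (union, +1)
VW@0: {T} ∪ {C} = {C,T} (union, +1)
GTVW@0: {A,G} ∪ {C,T} = {A,C,G,T} (union, +1)
GT@1: {A} ∪ {T} = {A,T} (union, +1)
VW@1: {A} ∪ {C} = {A,C} (union, +1)
GTVW@1: {A,T} ∩ {A,C} = {A} (intersection, +0)
GT@2: {G} ∩ {G} = {G} (intersection, +0)
VW@2: {C} ∩ {C} = {C} (intersection, +0)
GTVW@2: {G} ∪ {C} = {C,G} (union, +1)
per-site changes: [3, 2, 1]; total = 6

C,G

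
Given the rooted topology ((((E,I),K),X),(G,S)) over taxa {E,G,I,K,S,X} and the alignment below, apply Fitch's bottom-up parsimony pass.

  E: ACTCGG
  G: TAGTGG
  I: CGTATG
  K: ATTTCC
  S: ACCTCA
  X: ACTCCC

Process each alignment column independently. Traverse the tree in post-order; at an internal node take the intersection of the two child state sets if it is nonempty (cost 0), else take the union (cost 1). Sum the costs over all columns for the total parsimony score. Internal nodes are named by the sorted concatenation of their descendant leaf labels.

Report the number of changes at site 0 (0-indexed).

site 0, node EI: E={A} ∪ I={C} → {A,C} (+1)
site 0, node EIK: EI={A,C} ∩ K={A} → {A} (+0)
site 0, node EIKX: EIK={A} ∩ X={A} → {A} (+0)
site 0, node GS: G={T} ∪ S={A} → {A,T} (+1)
site 0, node EGIKSX: EIKX={A} ∩ GS={A,T} → {A} (+0)
site 1, node EI: E={C} ∪ I={G} → {C,G} (+1)
site 1, node EIK: EI={C,G} ∪ K={T} → {C,G,T} (+1)
site 1, node EIKX: EIK={C,G,T} ∩ X={C} → {C} (+0)
site 1, node GS: G={A} ∪ S={C} → {A,C} (+1)
site 1, node EGIKSX: EIKX={C} ∩ GS={A,C} → {C} (+0)
site 2, node EI: E={T} ∩ I={T} → {T} (+0)
site 2, node EIK: EI={T} ∩ K={T} → {T} (+0)
site 2, node EIKX: EIK={T} ∩ X={T} → {T} (+0)
site 2, node GS: G={G} ∪ S={C} → {C,G} (+1)
site 2, node EGIKSX: EIKX={T} ∪ GS={C,G} → {C,G,T} (+1)
site 3, node EI: E={C} ∪ I={A} → {A,C} (+1)
site 3, node EIK: EI={A,C} ∪ K={T} → {A,C,T} (+1)
site 3, node EIKX: EIK={A,C,T} ∩ X={C} → {C} (+0)
site 3, node GS: G={T} ∩ S={T} → {T} (+0)
site 3, node EGIKSX: EIKX={C} ∪ GS={T} → {C,T} (+1)
site 4, node EI: E={G} ∪ I={T} → {G,T} (+1)
site 4, node EIK: EI={G,T} ∪ K={C} → {C,G,T} (+1)
site 4, node EIKX: EIK={C,G,T} ∩ X={C} → {C} (+0)
site 4, node GS: G={G} ∪ S={C} → {C,G} (+1)
site 4, node EGIKSX: EIKX={C} ∩ GS={C,G} → {C} (+0)
site 5, node EI: E={G} ∩ I={G} → {G} (+0)
site 5, node EIK: EI={G} ∪ K={C} → {C,G} (+1)
site 5, node EIKX: EIK={C,G} ∩ X={C} → {C} (+0)
site 5, node GS: G={G} ∪ S={A} → {A,G} (+1)
site 5, node EGIKSX: EIKX={C} ∪ GS={A,G} → {A,C,G} (+1)
per-site changes: [2, 3, 2, 3, 3, 3]; total = 16

2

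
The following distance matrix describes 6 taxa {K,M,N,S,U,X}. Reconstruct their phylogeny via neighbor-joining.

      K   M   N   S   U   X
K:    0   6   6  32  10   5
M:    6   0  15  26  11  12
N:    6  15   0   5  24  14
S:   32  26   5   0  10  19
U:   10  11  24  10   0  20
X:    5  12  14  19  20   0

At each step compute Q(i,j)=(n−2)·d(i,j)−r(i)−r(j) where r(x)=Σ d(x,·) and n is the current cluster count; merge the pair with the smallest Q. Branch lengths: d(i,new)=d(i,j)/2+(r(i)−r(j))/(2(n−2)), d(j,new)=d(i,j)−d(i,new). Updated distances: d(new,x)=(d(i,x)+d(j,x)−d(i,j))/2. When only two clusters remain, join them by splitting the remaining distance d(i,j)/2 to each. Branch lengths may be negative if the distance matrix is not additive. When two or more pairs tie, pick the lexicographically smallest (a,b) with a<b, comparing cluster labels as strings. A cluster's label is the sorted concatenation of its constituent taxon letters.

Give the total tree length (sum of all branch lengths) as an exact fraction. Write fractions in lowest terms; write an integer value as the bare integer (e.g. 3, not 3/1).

iteration 1: select N,S (d=5, Q=-136); attach at lengths (-1, 6); label the merged cluster NS
  updated: d(K,NS)=33/2, d(M,NS)=18, d(NS,U)=29/2, d(NS,X)=14
iteration 2: select NS,U (d=29/2, Q=-75); attach at lengths (17/2, 6); label the merged cluster NSU
  updated: d(K,NSU)=6, d(M,NSU)=29/4, d(NSU,X)=39/4
iteration 3: select K,X (d=5, Q=-135/4); attach at lengths (1/16, 79/16); label the merged cluster KX
  updated: d(KX,M)=13/2, d(KX,NSU)=43/8
iteration 4: select KX,M (d=13/2, Q=-153/8); attach at lengths (37/16, 67/16); label the merged cluster KMX
  updated: d(KMX,NSU)=49/16
iteration 5: select KMX,NSU (d=49/16); attach at lengths (49/32, 49/32); label the merged cluster KMNSUX
final tree: (((K:1/16,X:79/16):37/16,M:67/16):49/32,((N:-1,S:6):17/2,U:6):49/32)
total length: 545/16

545/16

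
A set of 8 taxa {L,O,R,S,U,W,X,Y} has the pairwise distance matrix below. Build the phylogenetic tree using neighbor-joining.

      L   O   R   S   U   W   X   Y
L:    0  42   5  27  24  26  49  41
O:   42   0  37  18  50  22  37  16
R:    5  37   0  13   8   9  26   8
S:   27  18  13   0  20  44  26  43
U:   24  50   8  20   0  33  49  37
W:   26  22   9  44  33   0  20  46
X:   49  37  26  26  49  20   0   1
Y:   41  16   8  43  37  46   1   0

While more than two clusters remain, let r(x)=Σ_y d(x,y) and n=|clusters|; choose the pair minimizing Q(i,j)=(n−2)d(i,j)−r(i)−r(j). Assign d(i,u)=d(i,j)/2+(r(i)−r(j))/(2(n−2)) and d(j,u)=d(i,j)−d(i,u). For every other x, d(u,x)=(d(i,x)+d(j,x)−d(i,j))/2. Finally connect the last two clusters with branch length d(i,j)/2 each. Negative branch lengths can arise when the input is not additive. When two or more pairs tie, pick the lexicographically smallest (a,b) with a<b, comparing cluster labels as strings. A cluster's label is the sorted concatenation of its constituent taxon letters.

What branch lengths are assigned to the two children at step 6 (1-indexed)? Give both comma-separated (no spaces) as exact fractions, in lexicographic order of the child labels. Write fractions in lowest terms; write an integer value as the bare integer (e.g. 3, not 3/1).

31/32,159/32

step 1: merge (X,Y) at d=1, Q=-394; branch lengths X→11/6, Y→-5/6; new cluster XY
  updated: d(L,XY)=89/2, d(O,XY)=26, d(R,XY)=33/2, d(S,XY)=34, d(U,XY)=85/2, d(W,XY)=65/2
step 2: merge (O,S) at d=18, Q=-261; branch lengths O→129/10, S→51/10; new cluster OS
  updated: d(L,OS)=51/2, d(OS,R)=16, d(OS,U)=26, d(OS,W)=24, d(OS,XY)=21
step 3: merge (OS,XY) at d=21, Q=-371/2; branch lengths OS→79/16, XY→257/16; new cluster OSXY
  updated: d(L,OSXY)=49/2, d(OSXY,R)=23/4, d(OSXY,U)=95/4, d(OSXY,W)=71/4
step 4: merge (OSXY,W) at d=71/4, Q=-417/4; branch lengths OSXY→157/24, W→269/24; new cluster OSWXY
  updated: d(L,OSWXY)=131/8, d(OSWXY,R)=-3/2, d(OSWXY,U)=39/2
step 5: merge (L,U) at d=24, Q=-391/8; branch lengths L→335/32, U→433/32; new cluster LU
  updated: d(LU,OSWXY)=95/16, d(LU,R)=-11/2
step 6: merge (LU,OSWXY) at d=95/16, Q=17/16; branch lengths LU→31/32, OSWXY→159/32; new cluster LOSUWXY
  updated: d(LOSUWXY,R)=-207/32
step 7: merge (LOSUWXY,R) at d=-207/32; branch lengths LOSUWXY→-207/64, R→-207/64; new cluster LORSUWXY
final tree: (((L:335/32,U:433/32):31/32,(((O:129/10,S:51/10):79/16,(X:11/6,Y:-5/6):257/16):157/24,W:269/24):159/32):-207/64,R:-207/64)
total length: 2599/32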